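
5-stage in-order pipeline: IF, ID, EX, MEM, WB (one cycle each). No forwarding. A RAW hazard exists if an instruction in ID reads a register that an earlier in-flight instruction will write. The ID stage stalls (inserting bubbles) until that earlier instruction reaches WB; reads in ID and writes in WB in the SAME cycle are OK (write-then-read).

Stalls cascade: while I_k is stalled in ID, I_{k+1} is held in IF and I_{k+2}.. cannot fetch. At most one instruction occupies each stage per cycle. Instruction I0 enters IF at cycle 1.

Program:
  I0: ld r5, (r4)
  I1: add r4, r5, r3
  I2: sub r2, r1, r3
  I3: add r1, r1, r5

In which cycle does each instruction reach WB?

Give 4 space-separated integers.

I0 ld r5 <- r4: IF@1 ID@2 stall=0 (-) EX@3 MEM@4 WB@5
I1 add r4 <- r5,r3: IF@2 ID@3 stall=2 (RAW on I0.r5 (WB@5)) EX@6 MEM@7 WB@8
I2 sub r2 <- r1,r3: IF@3 ID@6 stall=0 (-) EX@7 MEM@8 WB@9
I3 add r1 <- r1,r5: IF@6 ID@7 stall=0 (-) EX@8 MEM@9 WB@10

Answer: 5 8 9 10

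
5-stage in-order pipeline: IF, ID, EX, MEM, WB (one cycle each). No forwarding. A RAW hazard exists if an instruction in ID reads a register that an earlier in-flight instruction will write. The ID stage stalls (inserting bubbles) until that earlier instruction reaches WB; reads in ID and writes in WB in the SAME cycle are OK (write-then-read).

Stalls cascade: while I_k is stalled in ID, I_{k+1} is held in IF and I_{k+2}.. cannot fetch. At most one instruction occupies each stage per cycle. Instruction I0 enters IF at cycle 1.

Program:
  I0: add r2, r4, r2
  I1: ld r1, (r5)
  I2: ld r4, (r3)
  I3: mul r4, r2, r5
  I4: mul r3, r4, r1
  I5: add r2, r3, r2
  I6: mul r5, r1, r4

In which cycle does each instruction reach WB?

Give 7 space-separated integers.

Answer: 5 6 7 8 11 14 15

Derivation:
I0 add r2 <- r4,r2: IF@1 ID@2 stall=0 (-) EX@3 MEM@4 WB@5
I1 ld r1 <- r5: IF@2 ID@3 stall=0 (-) EX@4 MEM@5 WB@6
I2 ld r4 <- r3: IF@3 ID@4 stall=0 (-) EX@5 MEM@6 WB@7
I3 mul r4 <- r2,r5: IF@4 ID@5 stall=0 (-) EX@6 MEM@7 WB@8
I4 mul r3 <- r4,r1: IF@5 ID@6 stall=2 (RAW on I3.r4 (WB@8)) EX@9 MEM@10 WB@11
I5 add r2 <- r3,r2: IF@6 ID@9 stall=2 (RAW on I4.r3 (WB@11)) EX@12 MEM@13 WB@14
I6 mul r5 <- r1,r4: IF@9 ID@12 stall=0 (-) EX@13 MEM@14 WB@15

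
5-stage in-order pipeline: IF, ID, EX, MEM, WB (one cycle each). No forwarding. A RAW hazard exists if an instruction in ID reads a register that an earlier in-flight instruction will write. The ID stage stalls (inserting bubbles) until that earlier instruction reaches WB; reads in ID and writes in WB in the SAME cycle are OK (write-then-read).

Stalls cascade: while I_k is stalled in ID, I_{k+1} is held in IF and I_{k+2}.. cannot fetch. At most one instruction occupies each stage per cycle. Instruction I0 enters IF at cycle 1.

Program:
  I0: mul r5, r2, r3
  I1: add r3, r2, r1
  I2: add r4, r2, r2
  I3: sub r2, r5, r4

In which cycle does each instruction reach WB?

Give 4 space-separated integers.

I0 mul r5 <- r2,r3: IF@1 ID@2 stall=0 (-) EX@3 MEM@4 WB@5
I1 add r3 <- r2,r1: IF@2 ID@3 stall=0 (-) EX@4 MEM@5 WB@6
I2 add r4 <- r2,r2: IF@3 ID@4 stall=0 (-) EX@5 MEM@6 WB@7
I3 sub r2 <- r5,r4: IF@4 ID@5 stall=2 (RAW on I2.r4 (WB@7)) EX@8 MEM@9 WB@10

Answer: 5 6 7 10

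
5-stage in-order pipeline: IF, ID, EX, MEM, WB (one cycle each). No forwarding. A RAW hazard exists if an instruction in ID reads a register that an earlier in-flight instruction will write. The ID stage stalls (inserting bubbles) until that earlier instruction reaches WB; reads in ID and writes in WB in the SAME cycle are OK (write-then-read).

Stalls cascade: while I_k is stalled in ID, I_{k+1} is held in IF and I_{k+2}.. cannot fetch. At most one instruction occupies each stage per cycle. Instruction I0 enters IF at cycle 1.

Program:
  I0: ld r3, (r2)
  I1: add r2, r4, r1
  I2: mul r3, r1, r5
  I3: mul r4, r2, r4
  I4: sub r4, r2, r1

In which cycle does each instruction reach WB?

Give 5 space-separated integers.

I0 ld r3 <- r2: IF@1 ID@2 stall=0 (-) EX@3 MEM@4 WB@5
I1 add r2 <- r4,r1: IF@2 ID@3 stall=0 (-) EX@4 MEM@5 WB@6
I2 mul r3 <- r1,r5: IF@3 ID@4 stall=0 (-) EX@5 MEM@6 WB@7
I3 mul r4 <- r2,r4: IF@4 ID@5 stall=1 (RAW on I1.r2 (WB@6)) EX@7 MEM@8 WB@9
I4 sub r4 <- r2,r1: IF@5 ID@7 stall=0 (-) EX@8 MEM@9 WB@10

Answer: 5 6 7 9 10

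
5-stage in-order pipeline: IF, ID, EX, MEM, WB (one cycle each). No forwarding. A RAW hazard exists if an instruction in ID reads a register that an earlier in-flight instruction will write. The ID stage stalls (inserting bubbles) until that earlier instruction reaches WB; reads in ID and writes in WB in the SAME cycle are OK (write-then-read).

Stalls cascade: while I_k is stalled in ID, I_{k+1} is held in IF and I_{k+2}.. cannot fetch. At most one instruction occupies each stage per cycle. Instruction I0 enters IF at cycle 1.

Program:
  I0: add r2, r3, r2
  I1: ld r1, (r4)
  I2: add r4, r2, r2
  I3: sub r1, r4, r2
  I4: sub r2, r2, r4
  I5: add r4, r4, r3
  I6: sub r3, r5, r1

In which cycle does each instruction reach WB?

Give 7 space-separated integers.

I0 add r2 <- r3,r2: IF@1 ID@2 stall=0 (-) EX@3 MEM@4 WB@5
I1 ld r1 <- r4: IF@2 ID@3 stall=0 (-) EX@4 MEM@5 WB@6
I2 add r4 <- r2,r2: IF@3 ID@4 stall=1 (RAW on I0.r2 (WB@5)) EX@6 MEM@7 WB@8
I3 sub r1 <- r4,r2: IF@4 ID@6 stall=2 (RAW on I2.r4 (WB@8)) EX@9 MEM@10 WB@11
I4 sub r2 <- r2,r4: IF@6 ID@9 stall=0 (-) EX@10 MEM@11 WB@12
I5 add r4 <- r4,r3: IF@9 ID@10 stall=0 (-) EX@11 MEM@12 WB@13
I6 sub r3 <- r5,r1: IF@10 ID@11 stall=0 (-) EX@12 MEM@13 WB@14

Answer: 5 6 8 11 12 13 14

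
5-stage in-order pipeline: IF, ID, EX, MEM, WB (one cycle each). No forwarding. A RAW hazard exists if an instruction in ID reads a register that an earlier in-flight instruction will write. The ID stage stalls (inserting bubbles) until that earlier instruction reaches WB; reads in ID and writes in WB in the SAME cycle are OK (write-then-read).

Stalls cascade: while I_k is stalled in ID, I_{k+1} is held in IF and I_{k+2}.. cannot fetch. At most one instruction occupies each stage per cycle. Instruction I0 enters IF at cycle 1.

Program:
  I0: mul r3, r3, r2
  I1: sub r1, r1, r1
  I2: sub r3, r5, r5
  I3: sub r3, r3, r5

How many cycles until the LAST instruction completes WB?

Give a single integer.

I0 mul r3 <- r3,r2: IF@1 ID@2 stall=0 (-) EX@3 MEM@4 WB@5
I1 sub r1 <- r1,r1: IF@2 ID@3 stall=0 (-) EX@4 MEM@5 WB@6
I2 sub r3 <- r5,r5: IF@3 ID@4 stall=0 (-) EX@5 MEM@6 WB@7
I3 sub r3 <- r3,r5: IF@4 ID@5 stall=2 (RAW on I2.r3 (WB@7)) EX@8 MEM@9 WB@10

Answer: 10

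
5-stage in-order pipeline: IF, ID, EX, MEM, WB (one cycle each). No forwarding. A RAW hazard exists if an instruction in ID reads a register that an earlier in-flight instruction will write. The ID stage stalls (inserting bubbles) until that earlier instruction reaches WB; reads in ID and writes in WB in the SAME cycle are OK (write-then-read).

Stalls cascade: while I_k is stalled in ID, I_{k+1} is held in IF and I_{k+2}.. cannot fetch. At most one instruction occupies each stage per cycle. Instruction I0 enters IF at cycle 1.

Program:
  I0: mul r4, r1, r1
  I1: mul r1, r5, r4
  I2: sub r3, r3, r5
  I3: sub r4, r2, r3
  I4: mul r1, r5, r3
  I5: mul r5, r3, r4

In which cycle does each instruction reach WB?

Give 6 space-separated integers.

Answer: 5 8 9 12 13 15

Derivation:
I0 mul r4 <- r1,r1: IF@1 ID@2 stall=0 (-) EX@3 MEM@4 WB@5
I1 mul r1 <- r5,r4: IF@2 ID@3 stall=2 (RAW on I0.r4 (WB@5)) EX@6 MEM@7 WB@8
I2 sub r3 <- r3,r5: IF@3 ID@6 stall=0 (-) EX@7 MEM@8 WB@9
I3 sub r4 <- r2,r3: IF@6 ID@7 stall=2 (RAW on I2.r3 (WB@9)) EX@10 MEM@11 WB@12
I4 mul r1 <- r5,r3: IF@7 ID@10 stall=0 (-) EX@11 MEM@12 WB@13
I5 mul r5 <- r3,r4: IF@10 ID@11 stall=1 (RAW on I3.r4 (WB@12)) EX@13 MEM@14 WB@15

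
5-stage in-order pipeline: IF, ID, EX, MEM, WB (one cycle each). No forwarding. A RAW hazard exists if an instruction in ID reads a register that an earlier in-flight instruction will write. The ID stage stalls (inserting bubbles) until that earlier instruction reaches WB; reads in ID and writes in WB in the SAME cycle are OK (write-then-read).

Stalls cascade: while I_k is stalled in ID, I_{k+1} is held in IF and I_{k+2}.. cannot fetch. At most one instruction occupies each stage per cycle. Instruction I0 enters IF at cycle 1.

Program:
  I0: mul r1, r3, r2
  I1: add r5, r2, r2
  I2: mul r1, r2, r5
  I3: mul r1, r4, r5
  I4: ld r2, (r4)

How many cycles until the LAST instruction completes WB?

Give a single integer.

Answer: 11

Derivation:
I0 mul r1 <- r3,r2: IF@1 ID@2 stall=0 (-) EX@3 MEM@4 WB@5
I1 add r5 <- r2,r2: IF@2 ID@3 stall=0 (-) EX@4 MEM@5 WB@6
I2 mul r1 <- r2,r5: IF@3 ID@4 stall=2 (RAW on I1.r5 (WB@6)) EX@7 MEM@8 WB@9
I3 mul r1 <- r4,r5: IF@4 ID@7 stall=0 (-) EX@8 MEM@9 WB@10
I4 ld r2 <- r4: IF@7 ID@8 stall=0 (-) EX@9 MEM@10 WB@11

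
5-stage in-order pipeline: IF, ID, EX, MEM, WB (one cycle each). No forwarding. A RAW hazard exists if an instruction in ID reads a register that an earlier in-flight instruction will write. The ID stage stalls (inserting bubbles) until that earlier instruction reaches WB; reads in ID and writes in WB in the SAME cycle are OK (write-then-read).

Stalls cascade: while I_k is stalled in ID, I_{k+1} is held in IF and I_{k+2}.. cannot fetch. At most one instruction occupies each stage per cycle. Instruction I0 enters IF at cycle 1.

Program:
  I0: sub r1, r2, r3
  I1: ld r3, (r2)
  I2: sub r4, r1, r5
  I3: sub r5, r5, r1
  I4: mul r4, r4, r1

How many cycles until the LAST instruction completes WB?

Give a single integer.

I0 sub r1 <- r2,r3: IF@1 ID@2 stall=0 (-) EX@3 MEM@4 WB@5
I1 ld r3 <- r2: IF@2 ID@3 stall=0 (-) EX@4 MEM@5 WB@6
I2 sub r4 <- r1,r5: IF@3 ID@4 stall=1 (RAW on I0.r1 (WB@5)) EX@6 MEM@7 WB@8
I3 sub r5 <- r5,r1: IF@4 ID@6 stall=0 (-) EX@7 MEM@8 WB@9
I4 mul r4 <- r4,r1: IF@6 ID@7 stall=1 (RAW on I2.r4 (WB@8)) EX@9 MEM@10 WB@11

Answer: 11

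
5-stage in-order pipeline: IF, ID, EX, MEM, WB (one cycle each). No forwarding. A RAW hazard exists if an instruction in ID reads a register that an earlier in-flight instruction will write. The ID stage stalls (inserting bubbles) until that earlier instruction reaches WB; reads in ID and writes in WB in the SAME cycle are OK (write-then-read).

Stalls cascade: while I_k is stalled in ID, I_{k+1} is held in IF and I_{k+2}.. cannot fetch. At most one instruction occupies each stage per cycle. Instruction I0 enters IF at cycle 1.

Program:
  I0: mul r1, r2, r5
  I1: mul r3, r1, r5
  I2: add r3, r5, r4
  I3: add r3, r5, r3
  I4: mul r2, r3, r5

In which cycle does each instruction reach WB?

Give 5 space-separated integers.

Answer: 5 8 9 12 15

Derivation:
I0 mul r1 <- r2,r5: IF@1 ID@2 stall=0 (-) EX@3 MEM@4 WB@5
I1 mul r3 <- r1,r5: IF@2 ID@3 stall=2 (RAW on I0.r1 (WB@5)) EX@6 MEM@7 WB@8
I2 add r3 <- r5,r4: IF@3 ID@6 stall=0 (-) EX@7 MEM@8 WB@9
I3 add r3 <- r5,r3: IF@6 ID@7 stall=2 (RAW on I2.r3 (WB@9)) EX@10 MEM@11 WB@12
I4 mul r2 <- r3,r5: IF@7 ID@10 stall=2 (RAW on I3.r3 (WB@12)) EX@13 MEM@14 WB@15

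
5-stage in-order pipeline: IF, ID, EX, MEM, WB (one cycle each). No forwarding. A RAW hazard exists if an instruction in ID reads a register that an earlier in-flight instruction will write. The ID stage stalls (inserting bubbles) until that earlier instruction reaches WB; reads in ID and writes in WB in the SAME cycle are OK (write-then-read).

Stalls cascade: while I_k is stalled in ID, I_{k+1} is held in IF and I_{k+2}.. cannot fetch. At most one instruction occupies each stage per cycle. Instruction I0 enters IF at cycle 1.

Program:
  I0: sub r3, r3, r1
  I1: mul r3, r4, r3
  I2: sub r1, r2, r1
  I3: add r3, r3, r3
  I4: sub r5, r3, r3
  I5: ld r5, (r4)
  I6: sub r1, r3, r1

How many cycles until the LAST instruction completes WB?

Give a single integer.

I0 sub r3 <- r3,r1: IF@1 ID@2 stall=0 (-) EX@3 MEM@4 WB@5
I1 mul r3 <- r4,r3: IF@2 ID@3 stall=2 (RAW on I0.r3 (WB@5)) EX@6 MEM@7 WB@8
I2 sub r1 <- r2,r1: IF@3 ID@6 stall=0 (-) EX@7 MEM@8 WB@9
I3 add r3 <- r3,r3: IF@6 ID@7 stall=1 (RAW on I1.r3 (WB@8)) EX@9 MEM@10 WB@11
I4 sub r5 <- r3,r3: IF@7 ID@9 stall=2 (RAW on I3.r3 (WB@11)) EX@12 MEM@13 WB@14
I5 ld r5 <- r4: IF@9 ID@12 stall=0 (-) EX@13 MEM@14 WB@15
I6 sub r1 <- r3,r1: IF@12 ID@13 stall=0 (-) EX@14 MEM@15 WB@16

Answer: 16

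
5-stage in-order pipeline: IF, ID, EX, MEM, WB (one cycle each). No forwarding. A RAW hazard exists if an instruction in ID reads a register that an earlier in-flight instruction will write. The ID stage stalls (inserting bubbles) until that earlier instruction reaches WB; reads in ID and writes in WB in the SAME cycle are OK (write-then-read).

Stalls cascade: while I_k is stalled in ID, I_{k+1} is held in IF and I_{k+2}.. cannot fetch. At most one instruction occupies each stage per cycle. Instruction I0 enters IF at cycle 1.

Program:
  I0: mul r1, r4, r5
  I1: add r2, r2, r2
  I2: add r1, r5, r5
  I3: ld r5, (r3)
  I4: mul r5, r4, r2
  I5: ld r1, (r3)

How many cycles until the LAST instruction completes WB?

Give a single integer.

Answer: 10

Derivation:
I0 mul r1 <- r4,r5: IF@1 ID@2 stall=0 (-) EX@3 MEM@4 WB@5
I1 add r2 <- r2,r2: IF@2 ID@3 stall=0 (-) EX@4 MEM@5 WB@6
I2 add r1 <- r5,r5: IF@3 ID@4 stall=0 (-) EX@5 MEM@6 WB@7
I3 ld r5 <- r3: IF@4 ID@5 stall=0 (-) EX@6 MEM@7 WB@8
I4 mul r5 <- r4,r2: IF@5 ID@6 stall=0 (-) EX@7 MEM@8 WB@9
I5 ld r1 <- r3: IF@6 ID@7 stall=0 (-) EX@8 MEM@9 WB@10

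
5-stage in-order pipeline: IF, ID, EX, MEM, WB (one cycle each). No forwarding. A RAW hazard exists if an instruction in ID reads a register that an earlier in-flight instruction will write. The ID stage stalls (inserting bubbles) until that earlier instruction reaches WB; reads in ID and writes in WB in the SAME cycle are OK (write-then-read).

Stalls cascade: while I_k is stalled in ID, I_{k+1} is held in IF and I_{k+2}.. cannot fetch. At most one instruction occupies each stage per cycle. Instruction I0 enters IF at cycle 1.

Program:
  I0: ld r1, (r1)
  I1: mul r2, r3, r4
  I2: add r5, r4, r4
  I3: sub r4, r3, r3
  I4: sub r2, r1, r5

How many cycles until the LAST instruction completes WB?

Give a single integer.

Answer: 10

Derivation:
I0 ld r1 <- r1: IF@1 ID@2 stall=0 (-) EX@3 MEM@4 WB@5
I1 mul r2 <- r3,r4: IF@2 ID@3 stall=0 (-) EX@4 MEM@5 WB@6
I2 add r5 <- r4,r4: IF@3 ID@4 stall=0 (-) EX@5 MEM@6 WB@7
I3 sub r4 <- r3,r3: IF@4 ID@5 stall=0 (-) EX@6 MEM@7 WB@8
I4 sub r2 <- r1,r5: IF@5 ID@6 stall=1 (RAW on I2.r5 (WB@7)) EX@8 MEM@9 WB@10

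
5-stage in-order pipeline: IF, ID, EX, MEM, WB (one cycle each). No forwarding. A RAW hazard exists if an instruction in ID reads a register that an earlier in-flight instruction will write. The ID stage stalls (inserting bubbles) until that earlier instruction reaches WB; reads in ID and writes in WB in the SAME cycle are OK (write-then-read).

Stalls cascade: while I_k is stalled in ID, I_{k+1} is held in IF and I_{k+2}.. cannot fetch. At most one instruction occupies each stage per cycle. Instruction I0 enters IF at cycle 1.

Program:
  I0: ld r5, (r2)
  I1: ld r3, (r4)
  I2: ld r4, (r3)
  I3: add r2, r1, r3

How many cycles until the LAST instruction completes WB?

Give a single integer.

Answer: 10

Derivation:
I0 ld r5 <- r2: IF@1 ID@2 stall=0 (-) EX@3 MEM@4 WB@5
I1 ld r3 <- r4: IF@2 ID@3 stall=0 (-) EX@4 MEM@5 WB@6
I2 ld r4 <- r3: IF@3 ID@4 stall=2 (RAW on I1.r3 (WB@6)) EX@7 MEM@8 WB@9
I3 add r2 <- r1,r3: IF@4 ID@7 stall=0 (-) EX@8 MEM@9 WB@10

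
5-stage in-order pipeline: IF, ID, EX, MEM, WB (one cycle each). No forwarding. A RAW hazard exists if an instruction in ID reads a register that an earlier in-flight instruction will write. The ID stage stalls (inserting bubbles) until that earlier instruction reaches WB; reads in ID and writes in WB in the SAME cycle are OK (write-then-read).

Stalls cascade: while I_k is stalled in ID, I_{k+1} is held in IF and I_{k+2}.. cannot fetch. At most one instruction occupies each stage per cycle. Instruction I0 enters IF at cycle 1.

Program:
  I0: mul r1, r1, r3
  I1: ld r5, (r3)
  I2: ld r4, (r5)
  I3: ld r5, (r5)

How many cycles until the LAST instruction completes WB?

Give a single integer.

I0 mul r1 <- r1,r3: IF@1 ID@2 stall=0 (-) EX@3 MEM@4 WB@5
I1 ld r5 <- r3: IF@2 ID@3 stall=0 (-) EX@4 MEM@5 WB@6
I2 ld r4 <- r5: IF@3 ID@4 stall=2 (RAW on I1.r5 (WB@6)) EX@7 MEM@8 WB@9
I3 ld r5 <- r5: IF@4 ID@7 stall=0 (-) EX@8 MEM@9 WB@10

Answer: 10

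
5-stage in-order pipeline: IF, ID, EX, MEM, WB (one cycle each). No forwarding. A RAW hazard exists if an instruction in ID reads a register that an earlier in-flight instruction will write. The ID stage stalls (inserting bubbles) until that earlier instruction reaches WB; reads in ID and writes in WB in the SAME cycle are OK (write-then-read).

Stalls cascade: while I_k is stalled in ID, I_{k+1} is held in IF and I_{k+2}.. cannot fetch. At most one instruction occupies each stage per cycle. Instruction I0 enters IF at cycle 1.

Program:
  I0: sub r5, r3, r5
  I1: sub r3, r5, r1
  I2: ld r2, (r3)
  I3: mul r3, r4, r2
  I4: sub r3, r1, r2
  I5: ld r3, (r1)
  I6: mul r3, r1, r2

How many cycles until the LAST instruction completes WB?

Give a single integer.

I0 sub r5 <- r3,r5: IF@1 ID@2 stall=0 (-) EX@3 MEM@4 WB@5
I1 sub r3 <- r5,r1: IF@2 ID@3 stall=2 (RAW on I0.r5 (WB@5)) EX@6 MEM@7 WB@8
I2 ld r2 <- r3: IF@3 ID@6 stall=2 (RAW on I1.r3 (WB@8)) EX@9 MEM@10 WB@11
I3 mul r3 <- r4,r2: IF@6 ID@9 stall=2 (RAW on I2.r2 (WB@11)) EX@12 MEM@13 WB@14
I4 sub r3 <- r1,r2: IF@9 ID@12 stall=0 (-) EX@13 MEM@14 WB@15
I5 ld r3 <- r1: IF@12 ID@13 stall=0 (-) EX@14 MEM@15 WB@16
I6 mul r3 <- r1,r2: IF@13 ID@14 stall=0 (-) EX@15 MEM@16 WB@17

Answer: 17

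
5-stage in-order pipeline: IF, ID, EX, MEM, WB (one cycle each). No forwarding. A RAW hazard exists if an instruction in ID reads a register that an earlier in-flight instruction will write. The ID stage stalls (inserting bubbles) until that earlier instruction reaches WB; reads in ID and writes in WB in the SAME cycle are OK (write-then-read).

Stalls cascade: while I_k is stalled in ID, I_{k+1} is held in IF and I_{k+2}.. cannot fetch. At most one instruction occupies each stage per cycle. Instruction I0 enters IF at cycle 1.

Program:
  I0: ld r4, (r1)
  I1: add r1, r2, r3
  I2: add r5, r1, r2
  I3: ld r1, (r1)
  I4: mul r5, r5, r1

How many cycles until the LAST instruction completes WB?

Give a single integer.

I0 ld r4 <- r1: IF@1 ID@2 stall=0 (-) EX@3 MEM@4 WB@5
I1 add r1 <- r2,r3: IF@2 ID@3 stall=0 (-) EX@4 MEM@5 WB@6
I2 add r5 <- r1,r2: IF@3 ID@4 stall=2 (RAW on I1.r1 (WB@6)) EX@7 MEM@8 WB@9
I3 ld r1 <- r1: IF@4 ID@7 stall=0 (-) EX@8 MEM@9 WB@10
I4 mul r5 <- r5,r1: IF@7 ID@8 stall=2 (RAW on I3.r1 (WB@10)) EX@11 MEM@12 WB@13

Answer: 13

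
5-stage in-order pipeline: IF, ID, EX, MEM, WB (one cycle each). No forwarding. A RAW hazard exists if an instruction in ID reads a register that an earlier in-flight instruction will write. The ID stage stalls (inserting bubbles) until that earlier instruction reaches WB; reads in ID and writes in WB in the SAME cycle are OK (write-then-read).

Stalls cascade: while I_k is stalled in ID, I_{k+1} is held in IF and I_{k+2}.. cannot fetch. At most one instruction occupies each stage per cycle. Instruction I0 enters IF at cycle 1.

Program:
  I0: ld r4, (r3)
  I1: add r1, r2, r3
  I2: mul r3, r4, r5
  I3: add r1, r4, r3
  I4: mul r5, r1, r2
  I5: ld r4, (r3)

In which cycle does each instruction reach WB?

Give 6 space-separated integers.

I0 ld r4 <- r3: IF@1 ID@2 stall=0 (-) EX@3 MEM@4 WB@5
I1 add r1 <- r2,r3: IF@2 ID@3 stall=0 (-) EX@4 MEM@5 WB@6
I2 mul r3 <- r4,r5: IF@3 ID@4 stall=1 (RAW on I0.r4 (WB@5)) EX@6 MEM@7 WB@8
I3 add r1 <- r4,r3: IF@4 ID@6 stall=2 (RAW on I2.r3 (WB@8)) EX@9 MEM@10 WB@11
I4 mul r5 <- r1,r2: IF@6 ID@9 stall=2 (RAW on I3.r1 (WB@11)) EX@12 MEM@13 WB@14
I5 ld r4 <- r3: IF@9 ID@12 stall=0 (-) EX@13 MEM@14 WB@15

Answer: 5 6 8 11 14 15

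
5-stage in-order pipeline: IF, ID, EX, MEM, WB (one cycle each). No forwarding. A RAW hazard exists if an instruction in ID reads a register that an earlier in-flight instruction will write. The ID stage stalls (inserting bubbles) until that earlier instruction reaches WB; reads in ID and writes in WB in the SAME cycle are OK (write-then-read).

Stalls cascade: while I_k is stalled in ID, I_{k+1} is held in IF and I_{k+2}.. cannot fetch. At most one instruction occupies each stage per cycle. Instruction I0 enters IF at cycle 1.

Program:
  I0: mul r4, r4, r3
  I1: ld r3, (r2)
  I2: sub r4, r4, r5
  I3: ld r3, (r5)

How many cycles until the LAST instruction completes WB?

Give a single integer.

I0 mul r4 <- r4,r3: IF@1 ID@2 stall=0 (-) EX@3 MEM@4 WB@5
I1 ld r3 <- r2: IF@2 ID@3 stall=0 (-) EX@4 MEM@5 WB@6
I2 sub r4 <- r4,r5: IF@3 ID@4 stall=1 (RAW on I0.r4 (WB@5)) EX@6 MEM@7 WB@8
I3 ld r3 <- r5: IF@4 ID@6 stall=0 (-) EX@7 MEM@8 WB@9

Answer: 9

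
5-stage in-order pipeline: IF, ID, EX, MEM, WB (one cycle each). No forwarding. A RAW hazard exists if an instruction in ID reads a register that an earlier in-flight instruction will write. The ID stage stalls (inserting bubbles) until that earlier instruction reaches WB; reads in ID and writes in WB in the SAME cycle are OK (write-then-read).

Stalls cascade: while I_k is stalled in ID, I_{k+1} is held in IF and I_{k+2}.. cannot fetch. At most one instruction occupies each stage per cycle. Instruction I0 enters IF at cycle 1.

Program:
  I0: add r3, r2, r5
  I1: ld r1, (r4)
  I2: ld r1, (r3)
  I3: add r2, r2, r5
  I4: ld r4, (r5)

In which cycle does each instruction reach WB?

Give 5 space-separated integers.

I0 add r3 <- r2,r5: IF@1 ID@2 stall=0 (-) EX@3 MEM@4 WB@5
I1 ld r1 <- r4: IF@2 ID@3 stall=0 (-) EX@4 MEM@5 WB@6
I2 ld r1 <- r3: IF@3 ID@4 stall=1 (RAW on I0.r3 (WB@5)) EX@6 MEM@7 WB@8
I3 add r2 <- r2,r5: IF@4 ID@6 stall=0 (-) EX@7 MEM@8 WB@9
I4 ld r4 <- r5: IF@6 ID@7 stall=0 (-) EX@8 MEM@9 WB@10

Answer: 5 6 8 9 10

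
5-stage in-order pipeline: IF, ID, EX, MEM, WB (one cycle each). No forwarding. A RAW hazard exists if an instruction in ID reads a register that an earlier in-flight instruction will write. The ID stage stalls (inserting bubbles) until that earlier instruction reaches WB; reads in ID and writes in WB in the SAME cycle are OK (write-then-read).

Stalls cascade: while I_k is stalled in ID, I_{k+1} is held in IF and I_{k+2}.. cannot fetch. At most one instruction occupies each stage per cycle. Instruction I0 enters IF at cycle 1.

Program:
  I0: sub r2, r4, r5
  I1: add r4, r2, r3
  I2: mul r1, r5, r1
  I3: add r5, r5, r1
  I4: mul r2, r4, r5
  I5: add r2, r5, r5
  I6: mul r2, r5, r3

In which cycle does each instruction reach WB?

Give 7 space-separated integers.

I0 sub r2 <- r4,r5: IF@1 ID@2 stall=0 (-) EX@3 MEM@4 WB@5
I1 add r4 <- r2,r3: IF@2 ID@3 stall=2 (RAW on I0.r2 (WB@5)) EX@6 MEM@7 WB@8
I2 mul r1 <- r5,r1: IF@3 ID@6 stall=0 (-) EX@7 MEM@8 WB@9
I3 add r5 <- r5,r1: IF@6 ID@7 stall=2 (RAW on I2.r1 (WB@9)) EX@10 MEM@11 WB@12
I4 mul r2 <- r4,r5: IF@7 ID@10 stall=2 (RAW on I3.r5 (WB@12)) EX@13 MEM@14 WB@15
I5 add r2 <- r5,r5: IF@10 ID@13 stall=0 (-) EX@14 MEM@15 WB@16
I6 mul r2 <- r5,r3: IF@13 ID@14 stall=0 (-) EX@15 MEM@16 WB@17

Answer: 5 8 9 12 15 16 17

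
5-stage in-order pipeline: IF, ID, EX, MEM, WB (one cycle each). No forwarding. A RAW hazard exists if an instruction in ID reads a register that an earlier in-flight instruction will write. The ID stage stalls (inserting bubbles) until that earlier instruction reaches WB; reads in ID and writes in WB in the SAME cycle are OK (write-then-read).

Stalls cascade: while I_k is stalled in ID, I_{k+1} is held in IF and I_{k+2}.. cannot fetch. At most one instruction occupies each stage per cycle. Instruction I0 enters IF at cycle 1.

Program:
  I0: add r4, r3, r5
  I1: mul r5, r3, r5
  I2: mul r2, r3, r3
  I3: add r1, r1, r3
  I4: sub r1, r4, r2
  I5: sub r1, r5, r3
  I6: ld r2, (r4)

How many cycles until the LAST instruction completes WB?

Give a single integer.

I0 add r4 <- r3,r5: IF@1 ID@2 stall=0 (-) EX@3 MEM@4 WB@5
I1 mul r5 <- r3,r5: IF@2 ID@3 stall=0 (-) EX@4 MEM@5 WB@6
I2 mul r2 <- r3,r3: IF@3 ID@4 stall=0 (-) EX@5 MEM@6 WB@7
I3 add r1 <- r1,r3: IF@4 ID@5 stall=0 (-) EX@6 MEM@7 WB@8
I4 sub r1 <- r4,r2: IF@5 ID@6 stall=1 (RAW on I2.r2 (WB@7)) EX@8 MEM@9 WB@10
I5 sub r1 <- r5,r3: IF@6 ID@8 stall=0 (-) EX@9 MEM@10 WB@11
I6 ld r2 <- r4: IF@8 ID@9 stall=0 (-) EX@10 MEM@11 WB@12

Answer: 12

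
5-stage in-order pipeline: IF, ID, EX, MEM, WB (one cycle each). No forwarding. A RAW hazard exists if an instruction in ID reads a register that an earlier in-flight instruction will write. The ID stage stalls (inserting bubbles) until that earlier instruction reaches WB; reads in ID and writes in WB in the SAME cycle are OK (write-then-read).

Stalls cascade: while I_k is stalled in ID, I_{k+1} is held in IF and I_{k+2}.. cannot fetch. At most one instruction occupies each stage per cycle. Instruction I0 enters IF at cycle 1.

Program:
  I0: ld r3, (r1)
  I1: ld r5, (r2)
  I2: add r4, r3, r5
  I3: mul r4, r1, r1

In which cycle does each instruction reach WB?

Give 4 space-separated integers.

Answer: 5 6 9 10

Derivation:
I0 ld r3 <- r1: IF@1 ID@2 stall=0 (-) EX@3 MEM@4 WB@5
I1 ld r5 <- r2: IF@2 ID@3 stall=0 (-) EX@4 MEM@5 WB@6
I2 add r4 <- r3,r5: IF@3 ID@4 stall=2 (RAW on I1.r5 (WB@6)) EX@7 MEM@8 WB@9
I3 mul r4 <- r1,r1: IF@4 ID@7 stall=0 (-) EX@8 MEM@9 WB@10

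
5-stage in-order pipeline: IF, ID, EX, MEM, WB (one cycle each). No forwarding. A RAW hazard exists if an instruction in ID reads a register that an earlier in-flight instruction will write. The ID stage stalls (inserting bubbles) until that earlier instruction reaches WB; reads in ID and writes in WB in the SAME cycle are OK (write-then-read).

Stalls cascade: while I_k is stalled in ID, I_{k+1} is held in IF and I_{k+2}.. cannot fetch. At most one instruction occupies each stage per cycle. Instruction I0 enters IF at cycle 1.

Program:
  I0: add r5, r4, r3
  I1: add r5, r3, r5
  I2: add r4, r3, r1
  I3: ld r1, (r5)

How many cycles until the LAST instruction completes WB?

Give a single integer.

I0 add r5 <- r4,r3: IF@1 ID@2 stall=0 (-) EX@3 MEM@4 WB@5
I1 add r5 <- r3,r5: IF@2 ID@3 stall=2 (RAW on I0.r5 (WB@5)) EX@6 MEM@7 WB@8
I2 add r4 <- r3,r1: IF@3 ID@6 stall=0 (-) EX@7 MEM@8 WB@9
I3 ld r1 <- r5: IF@6 ID@7 stall=1 (RAW on I1.r5 (WB@8)) EX@9 MEM@10 WB@11

Answer: 11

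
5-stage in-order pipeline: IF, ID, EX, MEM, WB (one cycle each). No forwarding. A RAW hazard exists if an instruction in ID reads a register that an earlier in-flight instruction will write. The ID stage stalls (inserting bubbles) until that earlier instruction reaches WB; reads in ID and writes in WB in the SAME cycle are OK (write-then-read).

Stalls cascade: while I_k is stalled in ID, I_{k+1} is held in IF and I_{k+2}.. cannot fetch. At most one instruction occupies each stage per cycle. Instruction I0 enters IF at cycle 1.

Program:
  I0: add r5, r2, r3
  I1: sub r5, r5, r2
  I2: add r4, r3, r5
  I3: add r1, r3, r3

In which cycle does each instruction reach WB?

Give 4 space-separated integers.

I0 add r5 <- r2,r3: IF@1 ID@2 stall=0 (-) EX@3 MEM@4 WB@5
I1 sub r5 <- r5,r2: IF@2 ID@3 stall=2 (RAW on I0.r5 (WB@5)) EX@6 MEM@7 WB@8
I2 add r4 <- r3,r5: IF@3 ID@6 stall=2 (RAW on I1.r5 (WB@8)) EX@9 MEM@10 WB@11
I3 add r1 <- r3,r3: IF@6 ID@9 stall=0 (-) EX@10 MEM@11 WB@12

Answer: 5 8 11 12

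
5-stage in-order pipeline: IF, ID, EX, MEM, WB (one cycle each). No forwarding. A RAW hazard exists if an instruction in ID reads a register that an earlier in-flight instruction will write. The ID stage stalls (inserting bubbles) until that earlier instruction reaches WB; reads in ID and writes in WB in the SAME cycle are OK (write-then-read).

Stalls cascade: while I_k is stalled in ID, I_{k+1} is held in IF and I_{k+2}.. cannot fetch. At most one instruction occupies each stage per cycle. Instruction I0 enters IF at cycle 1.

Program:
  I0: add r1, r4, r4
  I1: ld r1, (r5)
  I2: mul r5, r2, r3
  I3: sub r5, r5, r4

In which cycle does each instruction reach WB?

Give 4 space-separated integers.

Answer: 5 6 7 10

Derivation:
I0 add r1 <- r4,r4: IF@1 ID@2 stall=0 (-) EX@3 MEM@4 WB@5
I1 ld r1 <- r5: IF@2 ID@3 stall=0 (-) EX@4 MEM@5 WB@6
I2 mul r5 <- r2,r3: IF@3 ID@4 stall=0 (-) EX@5 MEM@6 WB@7
I3 sub r5 <- r5,r4: IF@4 ID@5 stall=2 (RAW on I2.r5 (WB@7)) EX@8 MEM@9 WB@10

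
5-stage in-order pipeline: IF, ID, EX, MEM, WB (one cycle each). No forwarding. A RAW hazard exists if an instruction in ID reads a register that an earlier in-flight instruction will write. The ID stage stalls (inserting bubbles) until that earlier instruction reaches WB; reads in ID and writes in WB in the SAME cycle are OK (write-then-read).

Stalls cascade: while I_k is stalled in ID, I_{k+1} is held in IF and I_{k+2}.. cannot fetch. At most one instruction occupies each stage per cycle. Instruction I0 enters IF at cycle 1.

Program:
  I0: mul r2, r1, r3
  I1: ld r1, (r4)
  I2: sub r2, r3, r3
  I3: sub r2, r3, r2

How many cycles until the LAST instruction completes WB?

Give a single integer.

I0 mul r2 <- r1,r3: IF@1 ID@2 stall=0 (-) EX@3 MEM@4 WB@5
I1 ld r1 <- r4: IF@2 ID@3 stall=0 (-) EX@4 MEM@5 WB@6
I2 sub r2 <- r3,r3: IF@3 ID@4 stall=0 (-) EX@5 MEM@6 WB@7
I3 sub r2 <- r3,r2: IF@4 ID@5 stall=2 (RAW on I2.r2 (WB@7)) EX@8 MEM@9 WB@10

Answer: 10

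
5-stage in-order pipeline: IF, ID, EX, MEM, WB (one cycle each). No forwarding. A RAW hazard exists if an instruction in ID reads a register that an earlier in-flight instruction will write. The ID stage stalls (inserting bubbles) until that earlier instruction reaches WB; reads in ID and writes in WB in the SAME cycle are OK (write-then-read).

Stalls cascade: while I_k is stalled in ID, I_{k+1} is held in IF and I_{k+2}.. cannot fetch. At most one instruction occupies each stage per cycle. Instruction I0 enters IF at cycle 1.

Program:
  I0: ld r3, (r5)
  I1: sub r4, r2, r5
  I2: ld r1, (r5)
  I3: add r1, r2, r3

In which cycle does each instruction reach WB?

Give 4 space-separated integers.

I0 ld r3 <- r5: IF@1 ID@2 stall=0 (-) EX@3 MEM@4 WB@5
I1 sub r4 <- r2,r5: IF@2 ID@3 stall=0 (-) EX@4 MEM@5 WB@6
I2 ld r1 <- r5: IF@3 ID@4 stall=0 (-) EX@5 MEM@6 WB@7
I3 add r1 <- r2,r3: IF@4 ID@5 stall=0 (-) EX@6 MEM@7 WB@8

Answer: 5 6 7 8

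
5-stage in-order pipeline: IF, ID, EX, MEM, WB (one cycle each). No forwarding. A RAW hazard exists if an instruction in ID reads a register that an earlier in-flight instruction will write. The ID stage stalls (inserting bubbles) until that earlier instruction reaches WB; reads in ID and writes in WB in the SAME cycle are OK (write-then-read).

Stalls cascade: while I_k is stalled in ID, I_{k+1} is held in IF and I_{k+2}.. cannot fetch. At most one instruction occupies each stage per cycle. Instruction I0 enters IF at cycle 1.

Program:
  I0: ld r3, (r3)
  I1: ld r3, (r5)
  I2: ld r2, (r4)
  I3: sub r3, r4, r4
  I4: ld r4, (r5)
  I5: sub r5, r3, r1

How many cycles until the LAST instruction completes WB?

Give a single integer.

Answer: 11

Derivation:
I0 ld r3 <- r3: IF@1 ID@2 stall=0 (-) EX@3 MEM@4 WB@5
I1 ld r3 <- r5: IF@2 ID@3 stall=0 (-) EX@4 MEM@5 WB@6
I2 ld r2 <- r4: IF@3 ID@4 stall=0 (-) EX@5 MEM@6 WB@7
I3 sub r3 <- r4,r4: IF@4 ID@5 stall=0 (-) EX@6 MEM@7 WB@8
I4 ld r4 <- r5: IF@5 ID@6 stall=0 (-) EX@7 MEM@8 WB@9
I5 sub r5 <- r3,r1: IF@6 ID@7 stall=1 (RAW on I3.r3 (WB@8)) EX@9 MEM@10 WB@11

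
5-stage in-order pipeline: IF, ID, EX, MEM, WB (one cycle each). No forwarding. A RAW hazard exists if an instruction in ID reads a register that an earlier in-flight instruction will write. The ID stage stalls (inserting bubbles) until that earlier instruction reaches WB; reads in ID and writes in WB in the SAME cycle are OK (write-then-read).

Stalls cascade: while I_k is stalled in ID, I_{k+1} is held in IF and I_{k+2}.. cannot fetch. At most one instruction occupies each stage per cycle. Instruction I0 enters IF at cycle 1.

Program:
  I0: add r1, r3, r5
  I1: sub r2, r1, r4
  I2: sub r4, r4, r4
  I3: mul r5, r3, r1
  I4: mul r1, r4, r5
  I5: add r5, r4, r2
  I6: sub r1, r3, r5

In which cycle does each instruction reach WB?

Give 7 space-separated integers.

Answer: 5 8 9 10 13 14 17

Derivation:
I0 add r1 <- r3,r5: IF@1 ID@2 stall=0 (-) EX@3 MEM@4 WB@5
I1 sub r2 <- r1,r4: IF@2 ID@3 stall=2 (RAW on I0.r1 (WB@5)) EX@6 MEM@7 WB@8
I2 sub r4 <- r4,r4: IF@3 ID@6 stall=0 (-) EX@7 MEM@8 WB@9
I3 mul r5 <- r3,r1: IF@6 ID@7 stall=0 (-) EX@8 MEM@9 WB@10
I4 mul r1 <- r4,r5: IF@7 ID@8 stall=2 (RAW on I3.r5 (WB@10)) EX@11 MEM@12 WB@13
I5 add r5 <- r4,r2: IF@8 ID@11 stall=0 (-) EX@12 MEM@13 WB@14
I6 sub r1 <- r3,r5: IF@11 ID@12 stall=2 (RAW on I5.r5 (WB@14)) EX@15 MEM@16 WB@17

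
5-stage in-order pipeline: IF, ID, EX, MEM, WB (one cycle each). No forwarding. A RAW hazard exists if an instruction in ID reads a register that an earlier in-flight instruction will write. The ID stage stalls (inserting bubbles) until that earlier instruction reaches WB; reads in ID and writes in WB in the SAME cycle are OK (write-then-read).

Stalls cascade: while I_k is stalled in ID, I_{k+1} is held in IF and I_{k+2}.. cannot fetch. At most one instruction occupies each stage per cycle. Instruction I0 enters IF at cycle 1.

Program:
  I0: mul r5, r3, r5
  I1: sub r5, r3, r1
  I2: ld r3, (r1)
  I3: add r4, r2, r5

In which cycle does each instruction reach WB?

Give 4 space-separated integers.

I0 mul r5 <- r3,r5: IF@1 ID@2 stall=0 (-) EX@3 MEM@4 WB@5
I1 sub r5 <- r3,r1: IF@2 ID@3 stall=0 (-) EX@4 MEM@5 WB@6
I2 ld r3 <- r1: IF@3 ID@4 stall=0 (-) EX@5 MEM@6 WB@7
I3 add r4 <- r2,r5: IF@4 ID@5 stall=1 (RAW on I1.r5 (WB@6)) EX@7 MEM@8 WB@9

Answer: 5 6 7 9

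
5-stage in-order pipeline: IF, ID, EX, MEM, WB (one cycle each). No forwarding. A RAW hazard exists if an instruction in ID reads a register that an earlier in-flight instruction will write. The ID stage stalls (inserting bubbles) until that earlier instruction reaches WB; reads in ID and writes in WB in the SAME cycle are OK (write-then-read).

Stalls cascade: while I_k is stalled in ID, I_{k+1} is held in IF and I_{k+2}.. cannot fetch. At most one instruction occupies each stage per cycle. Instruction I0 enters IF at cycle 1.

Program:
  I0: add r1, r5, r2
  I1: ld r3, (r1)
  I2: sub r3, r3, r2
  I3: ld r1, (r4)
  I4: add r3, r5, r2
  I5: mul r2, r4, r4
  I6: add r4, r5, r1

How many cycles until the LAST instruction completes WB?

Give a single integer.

I0 add r1 <- r5,r2: IF@1 ID@2 stall=0 (-) EX@3 MEM@4 WB@5
I1 ld r3 <- r1: IF@2 ID@3 stall=2 (RAW on I0.r1 (WB@5)) EX@6 MEM@7 WB@8
I2 sub r3 <- r3,r2: IF@3 ID@6 stall=2 (RAW on I1.r3 (WB@8)) EX@9 MEM@10 WB@11
I3 ld r1 <- r4: IF@6 ID@9 stall=0 (-) EX@10 MEM@11 WB@12
I4 add r3 <- r5,r2: IF@9 ID@10 stall=0 (-) EX@11 MEM@12 WB@13
I5 mul r2 <- r4,r4: IF@10 ID@11 stall=0 (-) EX@12 MEM@13 WB@14
I6 add r4 <- r5,r1: IF@11 ID@12 stall=0 (-) EX@13 MEM@14 WB@15

Answer: 15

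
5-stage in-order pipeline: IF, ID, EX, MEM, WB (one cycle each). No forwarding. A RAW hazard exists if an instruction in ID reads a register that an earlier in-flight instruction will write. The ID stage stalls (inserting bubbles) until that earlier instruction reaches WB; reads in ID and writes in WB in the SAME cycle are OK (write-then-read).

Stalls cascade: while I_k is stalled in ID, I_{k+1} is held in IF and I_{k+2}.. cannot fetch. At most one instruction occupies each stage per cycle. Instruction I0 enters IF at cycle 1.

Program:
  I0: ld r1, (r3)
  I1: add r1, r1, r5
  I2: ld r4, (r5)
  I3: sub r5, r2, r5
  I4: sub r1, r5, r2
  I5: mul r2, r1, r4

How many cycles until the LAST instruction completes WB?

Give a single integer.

Answer: 16

Derivation:
I0 ld r1 <- r3: IF@1 ID@2 stall=0 (-) EX@3 MEM@4 WB@5
I1 add r1 <- r1,r5: IF@2 ID@3 stall=2 (RAW on I0.r1 (WB@5)) EX@6 MEM@7 WB@8
I2 ld r4 <- r5: IF@3 ID@6 stall=0 (-) EX@7 MEM@8 WB@9
I3 sub r5 <- r2,r5: IF@6 ID@7 stall=0 (-) EX@8 MEM@9 WB@10
I4 sub r1 <- r5,r2: IF@7 ID@8 stall=2 (RAW on I3.r5 (WB@10)) EX@11 MEM@12 WB@13
I5 mul r2 <- r1,r4: IF@8 ID@11 stall=2 (RAW on I4.r1 (WB@13)) EX@14 MEM@15 WB@16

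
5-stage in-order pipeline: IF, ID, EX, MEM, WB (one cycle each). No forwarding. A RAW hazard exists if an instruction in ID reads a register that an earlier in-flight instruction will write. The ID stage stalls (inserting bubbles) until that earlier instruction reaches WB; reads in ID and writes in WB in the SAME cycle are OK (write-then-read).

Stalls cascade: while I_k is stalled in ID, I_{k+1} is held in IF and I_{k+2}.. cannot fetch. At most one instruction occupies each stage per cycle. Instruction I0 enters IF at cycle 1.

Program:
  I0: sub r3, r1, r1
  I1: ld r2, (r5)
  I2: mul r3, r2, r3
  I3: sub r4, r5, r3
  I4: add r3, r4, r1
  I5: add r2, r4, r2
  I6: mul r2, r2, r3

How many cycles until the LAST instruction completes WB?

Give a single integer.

I0 sub r3 <- r1,r1: IF@1 ID@2 stall=0 (-) EX@3 MEM@4 WB@5
I1 ld r2 <- r5: IF@2 ID@3 stall=0 (-) EX@4 MEM@5 WB@6
I2 mul r3 <- r2,r3: IF@3 ID@4 stall=2 (RAW on I1.r2 (WB@6)) EX@7 MEM@8 WB@9
I3 sub r4 <- r5,r3: IF@4 ID@7 stall=2 (RAW on I2.r3 (WB@9)) EX@10 MEM@11 WB@12
I4 add r3 <- r4,r1: IF@7 ID@10 stall=2 (RAW on I3.r4 (WB@12)) EX@13 MEM@14 WB@15
I5 add r2 <- r4,r2: IF@10 ID@13 stall=0 (-) EX@14 MEM@15 WB@16
I6 mul r2 <- r2,r3: IF@13 ID@14 stall=2 (RAW on I5.r2 (WB@16)) EX@17 MEM@18 WB@19

Answer: 19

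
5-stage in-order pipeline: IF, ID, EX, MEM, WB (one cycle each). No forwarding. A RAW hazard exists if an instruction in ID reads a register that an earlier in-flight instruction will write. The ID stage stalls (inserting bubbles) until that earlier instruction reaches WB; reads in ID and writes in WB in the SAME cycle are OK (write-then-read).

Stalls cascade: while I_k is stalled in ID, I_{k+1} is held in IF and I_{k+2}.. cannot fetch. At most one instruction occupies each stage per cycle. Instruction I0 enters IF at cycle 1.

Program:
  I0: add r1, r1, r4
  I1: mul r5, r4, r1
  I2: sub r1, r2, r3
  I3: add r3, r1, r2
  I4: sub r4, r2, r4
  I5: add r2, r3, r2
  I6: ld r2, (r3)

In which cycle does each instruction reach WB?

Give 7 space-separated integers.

Answer: 5 8 9 12 13 15 16

Derivation:
I0 add r1 <- r1,r4: IF@1 ID@2 stall=0 (-) EX@3 MEM@4 WB@5
I1 mul r5 <- r4,r1: IF@2 ID@3 stall=2 (RAW on I0.r1 (WB@5)) EX@6 MEM@7 WB@8
I2 sub r1 <- r2,r3: IF@3 ID@6 stall=0 (-) EX@7 MEM@8 WB@9
I3 add r3 <- r1,r2: IF@6 ID@7 stall=2 (RAW on I2.r1 (WB@9)) EX@10 MEM@11 WB@12
I4 sub r4 <- r2,r4: IF@7 ID@10 stall=0 (-) EX@11 MEM@12 WB@13
I5 add r2 <- r3,r2: IF@10 ID@11 stall=1 (RAW on I3.r3 (WB@12)) EX@13 MEM@14 WB@15
I6 ld r2 <- r3: IF@11 ID@13 stall=0 (-) EX@14 MEM@15 WB@16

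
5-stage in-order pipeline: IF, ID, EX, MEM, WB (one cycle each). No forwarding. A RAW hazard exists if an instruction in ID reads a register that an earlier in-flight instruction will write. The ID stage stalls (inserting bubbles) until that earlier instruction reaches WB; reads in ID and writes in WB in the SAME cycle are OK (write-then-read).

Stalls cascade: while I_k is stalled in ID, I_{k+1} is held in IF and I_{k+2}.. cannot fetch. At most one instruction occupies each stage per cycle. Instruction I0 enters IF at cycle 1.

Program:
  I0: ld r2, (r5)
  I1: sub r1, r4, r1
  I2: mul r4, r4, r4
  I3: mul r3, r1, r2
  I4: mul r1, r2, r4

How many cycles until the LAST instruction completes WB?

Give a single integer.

I0 ld r2 <- r5: IF@1 ID@2 stall=0 (-) EX@3 MEM@4 WB@5
I1 sub r1 <- r4,r1: IF@2 ID@3 stall=0 (-) EX@4 MEM@5 WB@6
I2 mul r4 <- r4,r4: IF@3 ID@4 stall=0 (-) EX@5 MEM@6 WB@7
I3 mul r3 <- r1,r2: IF@4 ID@5 stall=1 (RAW on I1.r1 (WB@6)) EX@7 MEM@8 WB@9
I4 mul r1 <- r2,r4: IF@5 ID@7 stall=0 (-) EX@8 MEM@9 WB@10

Answer: 10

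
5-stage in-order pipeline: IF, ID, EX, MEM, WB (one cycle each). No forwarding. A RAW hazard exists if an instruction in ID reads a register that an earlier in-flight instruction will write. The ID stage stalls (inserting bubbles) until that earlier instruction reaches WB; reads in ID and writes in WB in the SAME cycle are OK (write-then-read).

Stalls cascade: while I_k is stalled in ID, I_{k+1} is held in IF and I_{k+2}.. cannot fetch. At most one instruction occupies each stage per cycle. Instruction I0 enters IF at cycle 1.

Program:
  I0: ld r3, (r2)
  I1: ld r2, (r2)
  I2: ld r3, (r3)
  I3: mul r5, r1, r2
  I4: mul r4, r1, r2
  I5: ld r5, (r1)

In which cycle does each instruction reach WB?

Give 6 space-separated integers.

Answer: 5 6 8 9 10 11

Derivation:
I0 ld r3 <- r2: IF@1 ID@2 stall=0 (-) EX@3 MEM@4 WB@5
I1 ld r2 <- r2: IF@2 ID@3 stall=0 (-) EX@4 MEM@5 WB@6
I2 ld r3 <- r3: IF@3 ID@4 stall=1 (RAW on I0.r3 (WB@5)) EX@6 MEM@7 WB@8
I3 mul r5 <- r1,r2: IF@4 ID@6 stall=0 (-) EX@7 MEM@8 WB@9
I4 mul r4 <- r1,r2: IF@6 ID@7 stall=0 (-) EX@8 MEM@9 WB@10
I5 ld r5 <- r1: IF@7 ID@8 stall=0 (-) EX@9 MEM@10 WB@11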